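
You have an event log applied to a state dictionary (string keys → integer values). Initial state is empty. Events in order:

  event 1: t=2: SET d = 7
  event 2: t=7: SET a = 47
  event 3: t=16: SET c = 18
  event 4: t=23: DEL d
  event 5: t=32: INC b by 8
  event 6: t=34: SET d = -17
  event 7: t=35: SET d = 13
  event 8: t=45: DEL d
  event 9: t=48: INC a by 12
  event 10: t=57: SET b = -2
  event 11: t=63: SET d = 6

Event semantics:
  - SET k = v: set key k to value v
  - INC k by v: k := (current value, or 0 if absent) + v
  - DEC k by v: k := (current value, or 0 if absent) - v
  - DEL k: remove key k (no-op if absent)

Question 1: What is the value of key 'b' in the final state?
Track key 'b' through all 11 events:
  event 1 (t=2: SET d = 7): b unchanged
  event 2 (t=7: SET a = 47): b unchanged
  event 3 (t=16: SET c = 18): b unchanged
  event 4 (t=23: DEL d): b unchanged
  event 5 (t=32: INC b by 8): b (absent) -> 8
  event 6 (t=34: SET d = -17): b unchanged
  event 7 (t=35: SET d = 13): b unchanged
  event 8 (t=45: DEL d): b unchanged
  event 9 (t=48: INC a by 12): b unchanged
  event 10 (t=57: SET b = -2): b 8 -> -2
  event 11 (t=63: SET d = 6): b unchanged
Final: b = -2

Answer: -2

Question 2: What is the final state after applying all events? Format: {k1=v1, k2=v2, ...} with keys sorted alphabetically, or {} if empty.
  after event 1 (t=2: SET d = 7): {d=7}
  after event 2 (t=7: SET a = 47): {a=47, d=7}
  after event 3 (t=16: SET c = 18): {a=47, c=18, d=7}
  after event 4 (t=23: DEL d): {a=47, c=18}
  after event 5 (t=32: INC b by 8): {a=47, b=8, c=18}
  after event 6 (t=34: SET d = -17): {a=47, b=8, c=18, d=-17}
  after event 7 (t=35: SET d = 13): {a=47, b=8, c=18, d=13}
  after event 8 (t=45: DEL d): {a=47, b=8, c=18}
  after event 9 (t=48: INC a by 12): {a=59, b=8, c=18}
  after event 10 (t=57: SET b = -2): {a=59, b=-2, c=18}
  after event 11 (t=63: SET d = 6): {a=59, b=-2, c=18, d=6}

Answer: {a=59, b=-2, c=18, d=6}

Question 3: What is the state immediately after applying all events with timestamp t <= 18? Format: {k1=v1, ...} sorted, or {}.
Apply events with t <= 18 (3 events):
  after event 1 (t=2: SET d = 7): {d=7}
  after event 2 (t=7: SET a = 47): {a=47, d=7}
  after event 3 (t=16: SET c = 18): {a=47, c=18, d=7}

Answer: {a=47, c=18, d=7}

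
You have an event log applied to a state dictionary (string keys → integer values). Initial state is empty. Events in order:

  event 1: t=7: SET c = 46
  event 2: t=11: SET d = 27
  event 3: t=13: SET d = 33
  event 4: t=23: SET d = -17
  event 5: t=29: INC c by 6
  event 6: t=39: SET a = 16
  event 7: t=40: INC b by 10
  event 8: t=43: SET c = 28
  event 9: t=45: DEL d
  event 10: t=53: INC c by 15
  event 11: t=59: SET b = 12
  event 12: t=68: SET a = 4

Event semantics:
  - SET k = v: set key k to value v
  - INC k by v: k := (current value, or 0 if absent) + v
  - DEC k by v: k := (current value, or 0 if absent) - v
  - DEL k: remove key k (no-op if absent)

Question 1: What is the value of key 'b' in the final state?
Answer: 12

Derivation:
Track key 'b' through all 12 events:
  event 1 (t=7: SET c = 46): b unchanged
  event 2 (t=11: SET d = 27): b unchanged
  event 3 (t=13: SET d = 33): b unchanged
  event 4 (t=23: SET d = -17): b unchanged
  event 5 (t=29: INC c by 6): b unchanged
  event 6 (t=39: SET a = 16): b unchanged
  event 7 (t=40: INC b by 10): b (absent) -> 10
  event 8 (t=43: SET c = 28): b unchanged
  event 9 (t=45: DEL d): b unchanged
  event 10 (t=53: INC c by 15): b unchanged
  event 11 (t=59: SET b = 12): b 10 -> 12
  event 12 (t=68: SET a = 4): b unchanged
Final: b = 12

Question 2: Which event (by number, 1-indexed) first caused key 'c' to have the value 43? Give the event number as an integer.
Answer: 10

Derivation:
Looking for first event where c becomes 43:
  event 1: c = 46
  event 2: c = 46
  event 3: c = 46
  event 4: c = 46
  event 5: c = 52
  event 6: c = 52
  event 7: c = 52
  event 8: c = 28
  event 9: c = 28
  event 10: c 28 -> 43  <-- first match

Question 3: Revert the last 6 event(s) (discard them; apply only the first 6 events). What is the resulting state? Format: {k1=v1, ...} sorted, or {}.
Keep first 6 events (discard last 6):
  after event 1 (t=7: SET c = 46): {c=46}
  after event 2 (t=11: SET d = 27): {c=46, d=27}
  after event 3 (t=13: SET d = 33): {c=46, d=33}
  after event 4 (t=23: SET d = -17): {c=46, d=-17}
  after event 5 (t=29: INC c by 6): {c=52, d=-17}
  after event 6 (t=39: SET a = 16): {a=16, c=52, d=-17}

Answer: {a=16, c=52, d=-17}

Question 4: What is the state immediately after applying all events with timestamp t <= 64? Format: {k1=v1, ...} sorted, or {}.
Answer: {a=16, b=12, c=43}

Derivation:
Apply events with t <= 64 (11 events):
  after event 1 (t=7: SET c = 46): {c=46}
  after event 2 (t=11: SET d = 27): {c=46, d=27}
  after event 3 (t=13: SET d = 33): {c=46, d=33}
  after event 4 (t=23: SET d = -17): {c=46, d=-17}
  after event 5 (t=29: INC c by 6): {c=52, d=-17}
  after event 6 (t=39: SET a = 16): {a=16, c=52, d=-17}
  after event 7 (t=40: INC b by 10): {a=16, b=10, c=52, d=-17}
  after event 8 (t=43: SET c = 28): {a=16, b=10, c=28, d=-17}
  after event 9 (t=45: DEL d): {a=16, b=10, c=28}
  after event 10 (t=53: INC c by 15): {a=16, b=10, c=43}
  after event 11 (t=59: SET b = 12): {a=16, b=12, c=43}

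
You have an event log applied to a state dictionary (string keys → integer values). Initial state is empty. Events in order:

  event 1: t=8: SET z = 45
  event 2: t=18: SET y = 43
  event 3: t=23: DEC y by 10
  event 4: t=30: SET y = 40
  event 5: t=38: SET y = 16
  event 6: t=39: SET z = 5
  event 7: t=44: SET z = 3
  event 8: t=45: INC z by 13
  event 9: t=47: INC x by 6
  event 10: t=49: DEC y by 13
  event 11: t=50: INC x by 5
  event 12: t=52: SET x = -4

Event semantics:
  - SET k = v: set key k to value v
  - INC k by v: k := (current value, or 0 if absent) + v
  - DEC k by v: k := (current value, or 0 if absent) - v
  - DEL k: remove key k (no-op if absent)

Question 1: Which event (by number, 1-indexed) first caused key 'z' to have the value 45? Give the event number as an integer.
Looking for first event where z becomes 45:
  event 1: z (absent) -> 45  <-- first match

Answer: 1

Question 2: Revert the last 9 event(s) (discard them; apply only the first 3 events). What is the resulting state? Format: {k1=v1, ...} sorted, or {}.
Keep first 3 events (discard last 9):
  after event 1 (t=8: SET z = 45): {z=45}
  after event 2 (t=18: SET y = 43): {y=43, z=45}
  after event 3 (t=23: DEC y by 10): {y=33, z=45}

Answer: {y=33, z=45}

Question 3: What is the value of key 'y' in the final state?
Track key 'y' through all 12 events:
  event 1 (t=8: SET z = 45): y unchanged
  event 2 (t=18: SET y = 43): y (absent) -> 43
  event 3 (t=23: DEC y by 10): y 43 -> 33
  event 4 (t=30: SET y = 40): y 33 -> 40
  event 5 (t=38: SET y = 16): y 40 -> 16
  event 6 (t=39: SET z = 5): y unchanged
  event 7 (t=44: SET z = 3): y unchanged
  event 8 (t=45: INC z by 13): y unchanged
  event 9 (t=47: INC x by 6): y unchanged
  event 10 (t=49: DEC y by 13): y 16 -> 3
  event 11 (t=50: INC x by 5): y unchanged
  event 12 (t=52: SET x = -4): y unchanged
Final: y = 3

Answer: 3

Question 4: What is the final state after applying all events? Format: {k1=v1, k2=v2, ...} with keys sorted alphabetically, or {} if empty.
Answer: {x=-4, y=3, z=16}

Derivation:
  after event 1 (t=8: SET z = 45): {z=45}
  after event 2 (t=18: SET y = 43): {y=43, z=45}
  after event 3 (t=23: DEC y by 10): {y=33, z=45}
  after event 4 (t=30: SET y = 40): {y=40, z=45}
  after event 5 (t=38: SET y = 16): {y=16, z=45}
  after event 6 (t=39: SET z = 5): {y=16, z=5}
  after event 7 (t=44: SET z = 3): {y=16, z=3}
  after event 8 (t=45: INC z by 13): {y=16, z=16}
  after event 9 (t=47: INC x by 6): {x=6, y=16, z=16}
  after event 10 (t=49: DEC y by 13): {x=6, y=3, z=16}
  after event 11 (t=50: INC x by 5): {x=11, y=3, z=16}
  after event 12 (t=52: SET x = -4): {x=-4, y=3, z=16}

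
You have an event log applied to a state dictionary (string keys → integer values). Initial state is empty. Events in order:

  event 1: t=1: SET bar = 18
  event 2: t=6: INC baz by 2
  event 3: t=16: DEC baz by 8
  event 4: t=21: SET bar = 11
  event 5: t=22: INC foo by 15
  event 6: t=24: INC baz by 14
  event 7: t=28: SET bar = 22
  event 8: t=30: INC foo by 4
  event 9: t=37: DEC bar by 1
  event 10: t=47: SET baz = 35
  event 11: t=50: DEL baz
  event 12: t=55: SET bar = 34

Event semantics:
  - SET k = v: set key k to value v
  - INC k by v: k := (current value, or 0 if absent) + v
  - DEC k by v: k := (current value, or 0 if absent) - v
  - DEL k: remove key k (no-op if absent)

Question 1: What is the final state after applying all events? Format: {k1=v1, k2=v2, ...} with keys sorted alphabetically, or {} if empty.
Answer: {bar=34, foo=19}

Derivation:
  after event 1 (t=1: SET bar = 18): {bar=18}
  after event 2 (t=6: INC baz by 2): {bar=18, baz=2}
  after event 3 (t=16: DEC baz by 8): {bar=18, baz=-6}
  after event 4 (t=21: SET bar = 11): {bar=11, baz=-6}
  after event 5 (t=22: INC foo by 15): {bar=11, baz=-6, foo=15}
  after event 6 (t=24: INC baz by 14): {bar=11, baz=8, foo=15}
  after event 7 (t=28: SET bar = 22): {bar=22, baz=8, foo=15}
  after event 8 (t=30: INC foo by 4): {bar=22, baz=8, foo=19}
  after event 9 (t=37: DEC bar by 1): {bar=21, baz=8, foo=19}
  after event 10 (t=47: SET baz = 35): {bar=21, baz=35, foo=19}
  after event 11 (t=50: DEL baz): {bar=21, foo=19}
  after event 12 (t=55: SET bar = 34): {bar=34, foo=19}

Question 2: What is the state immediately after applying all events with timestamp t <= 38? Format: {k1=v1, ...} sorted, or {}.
Answer: {bar=21, baz=8, foo=19}

Derivation:
Apply events with t <= 38 (9 events):
  after event 1 (t=1: SET bar = 18): {bar=18}
  after event 2 (t=6: INC baz by 2): {bar=18, baz=2}
  after event 3 (t=16: DEC baz by 8): {bar=18, baz=-6}
  after event 4 (t=21: SET bar = 11): {bar=11, baz=-6}
  after event 5 (t=22: INC foo by 15): {bar=11, baz=-6, foo=15}
  after event 6 (t=24: INC baz by 14): {bar=11, baz=8, foo=15}
  after event 7 (t=28: SET bar = 22): {bar=22, baz=8, foo=15}
  after event 8 (t=30: INC foo by 4): {bar=22, baz=8, foo=19}
  after event 9 (t=37: DEC bar by 1): {bar=21, baz=8, foo=19}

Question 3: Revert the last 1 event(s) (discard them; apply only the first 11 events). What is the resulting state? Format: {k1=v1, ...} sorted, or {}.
Keep first 11 events (discard last 1):
  after event 1 (t=1: SET bar = 18): {bar=18}
  after event 2 (t=6: INC baz by 2): {bar=18, baz=2}
  after event 3 (t=16: DEC baz by 8): {bar=18, baz=-6}
  after event 4 (t=21: SET bar = 11): {bar=11, baz=-6}
  after event 5 (t=22: INC foo by 15): {bar=11, baz=-6, foo=15}
  after event 6 (t=24: INC baz by 14): {bar=11, baz=8, foo=15}
  after event 7 (t=28: SET bar = 22): {bar=22, baz=8, foo=15}
  after event 8 (t=30: INC foo by 4): {bar=22, baz=8, foo=19}
  after event 9 (t=37: DEC bar by 1): {bar=21, baz=8, foo=19}
  after event 10 (t=47: SET baz = 35): {bar=21, baz=35, foo=19}
  after event 11 (t=50: DEL baz): {bar=21, foo=19}

Answer: {bar=21, foo=19}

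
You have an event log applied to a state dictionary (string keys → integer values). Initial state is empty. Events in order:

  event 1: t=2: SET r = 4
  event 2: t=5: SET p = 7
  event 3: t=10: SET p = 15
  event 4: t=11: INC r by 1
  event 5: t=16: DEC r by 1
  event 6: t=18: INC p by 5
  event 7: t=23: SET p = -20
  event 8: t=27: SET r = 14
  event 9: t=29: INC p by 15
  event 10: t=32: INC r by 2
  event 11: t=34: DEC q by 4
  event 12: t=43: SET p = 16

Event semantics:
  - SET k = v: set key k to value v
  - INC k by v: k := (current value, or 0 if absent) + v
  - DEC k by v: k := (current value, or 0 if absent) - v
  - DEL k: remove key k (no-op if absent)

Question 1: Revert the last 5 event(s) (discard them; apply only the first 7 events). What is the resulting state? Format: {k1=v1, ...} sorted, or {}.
Answer: {p=-20, r=4}

Derivation:
Keep first 7 events (discard last 5):
  after event 1 (t=2: SET r = 4): {r=4}
  after event 2 (t=5: SET p = 7): {p=7, r=4}
  after event 3 (t=10: SET p = 15): {p=15, r=4}
  after event 4 (t=11: INC r by 1): {p=15, r=5}
  after event 5 (t=16: DEC r by 1): {p=15, r=4}
  after event 6 (t=18: INC p by 5): {p=20, r=4}
  after event 7 (t=23: SET p = -20): {p=-20, r=4}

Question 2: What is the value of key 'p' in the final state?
Track key 'p' through all 12 events:
  event 1 (t=2: SET r = 4): p unchanged
  event 2 (t=5: SET p = 7): p (absent) -> 7
  event 3 (t=10: SET p = 15): p 7 -> 15
  event 4 (t=11: INC r by 1): p unchanged
  event 5 (t=16: DEC r by 1): p unchanged
  event 6 (t=18: INC p by 5): p 15 -> 20
  event 7 (t=23: SET p = -20): p 20 -> -20
  event 8 (t=27: SET r = 14): p unchanged
  event 9 (t=29: INC p by 15): p -20 -> -5
  event 10 (t=32: INC r by 2): p unchanged
  event 11 (t=34: DEC q by 4): p unchanged
  event 12 (t=43: SET p = 16): p -5 -> 16
Final: p = 16

Answer: 16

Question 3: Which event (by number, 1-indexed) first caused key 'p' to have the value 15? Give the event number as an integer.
Answer: 3

Derivation:
Looking for first event where p becomes 15:
  event 2: p = 7
  event 3: p 7 -> 15  <-- first match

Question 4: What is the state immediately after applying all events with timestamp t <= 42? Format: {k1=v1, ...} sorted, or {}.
Answer: {p=-5, q=-4, r=16}

Derivation:
Apply events with t <= 42 (11 events):
  after event 1 (t=2: SET r = 4): {r=4}
  after event 2 (t=5: SET p = 7): {p=7, r=4}
  after event 3 (t=10: SET p = 15): {p=15, r=4}
  after event 4 (t=11: INC r by 1): {p=15, r=5}
  after event 5 (t=16: DEC r by 1): {p=15, r=4}
  after event 6 (t=18: INC p by 5): {p=20, r=4}
  after event 7 (t=23: SET p = -20): {p=-20, r=4}
  after event 8 (t=27: SET r = 14): {p=-20, r=14}
  after event 9 (t=29: INC p by 15): {p=-5, r=14}
  after event 10 (t=32: INC r by 2): {p=-5, r=16}
  after event 11 (t=34: DEC q by 4): {p=-5, q=-4, r=16}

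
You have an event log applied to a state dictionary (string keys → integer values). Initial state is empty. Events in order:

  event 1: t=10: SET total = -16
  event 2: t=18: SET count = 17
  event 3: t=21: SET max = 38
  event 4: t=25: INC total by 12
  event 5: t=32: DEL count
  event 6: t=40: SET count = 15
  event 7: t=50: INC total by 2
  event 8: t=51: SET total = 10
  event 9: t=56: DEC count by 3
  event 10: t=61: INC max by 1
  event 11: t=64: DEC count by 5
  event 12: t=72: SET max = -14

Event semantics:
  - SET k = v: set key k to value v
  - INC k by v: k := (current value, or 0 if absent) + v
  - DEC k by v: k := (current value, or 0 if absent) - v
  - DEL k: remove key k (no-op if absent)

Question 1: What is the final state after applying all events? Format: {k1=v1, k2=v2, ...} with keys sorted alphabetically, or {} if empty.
  after event 1 (t=10: SET total = -16): {total=-16}
  after event 2 (t=18: SET count = 17): {count=17, total=-16}
  after event 3 (t=21: SET max = 38): {count=17, max=38, total=-16}
  after event 4 (t=25: INC total by 12): {count=17, max=38, total=-4}
  after event 5 (t=32: DEL count): {max=38, total=-4}
  after event 6 (t=40: SET count = 15): {count=15, max=38, total=-4}
  after event 7 (t=50: INC total by 2): {count=15, max=38, total=-2}
  after event 8 (t=51: SET total = 10): {count=15, max=38, total=10}
  after event 9 (t=56: DEC count by 3): {count=12, max=38, total=10}
  after event 10 (t=61: INC max by 1): {count=12, max=39, total=10}
  after event 11 (t=64: DEC count by 5): {count=7, max=39, total=10}
  after event 12 (t=72: SET max = -14): {count=7, max=-14, total=10}

Answer: {count=7, max=-14, total=10}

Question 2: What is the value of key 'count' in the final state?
Answer: 7

Derivation:
Track key 'count' through all 12 events:
  event 1 (t=10: SET total = -16): count unchanged
  event 2 (t=18: SET count = 17): count (absent) -> 17
  event 3 (t=21: SET max = 38): count unchanged
  event 4 (t=25: INC total by 12): count unchanged
  event 5 (t=32: DEL count): count 17 -> (absent)
  event 6 (t=40: SET count = 15): count (absent) -> 15
  event 7 (t=50: INC total by 2): count unchanged
  event 8 (t=51: SET total = 10): count unchanged
  event 9 (t=56: DEC count by 3): count 15 -> 12
  event 10 (t=61: INC max by 1): count unchanged
  event 11 (t=64: DEC count by 5): count 12 -> 7
  event 12 (t=72: SET max = -14): count unchanged
Final: count = 7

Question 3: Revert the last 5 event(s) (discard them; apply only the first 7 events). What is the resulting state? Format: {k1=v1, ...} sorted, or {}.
Keep first 7 events (discard last 5):
  after event 1 (t=10: SET total = -16): {total=-16}
  after event 2 (t=18: SET count = 17): {count=17, total=-16}
  after event 3 (t=21: SET max = 38): {count=17, max=38, total=-16}
  after event 4 (t=25: INC total by 12): {count=17, max=38, total=-4}
  after event 5 (t=32: DEL count): {max=38, total=-4}
  after event 6 (t=40: SET count = 15): {count=15, max=38, total=-4}
  after event 7 (t=50: INC total by 2): {count=15, max=38, total=-2}

Answer: {count=15, max=38, total=-2}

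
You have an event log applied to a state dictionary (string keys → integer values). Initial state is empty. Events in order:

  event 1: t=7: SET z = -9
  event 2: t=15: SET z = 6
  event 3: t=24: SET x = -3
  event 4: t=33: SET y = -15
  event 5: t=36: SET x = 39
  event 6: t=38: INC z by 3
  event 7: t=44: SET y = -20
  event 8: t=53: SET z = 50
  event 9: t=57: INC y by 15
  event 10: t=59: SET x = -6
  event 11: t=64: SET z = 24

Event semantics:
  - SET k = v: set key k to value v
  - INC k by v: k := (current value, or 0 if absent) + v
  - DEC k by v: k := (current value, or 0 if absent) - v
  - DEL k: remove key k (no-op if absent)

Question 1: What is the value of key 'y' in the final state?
Answer: -5

Derivation:
Track key 'y' through all 11 events:
  event 1 (t=7: SET z = -9): y unchanged
  event 2 (t=15: SET z = 6): y unchanged
  event 3 (t=24: SET x = -3): y unchanged
  event 4 (t=33: SET y = -15): y (absent) -> -15
  event 5 (t=36: SET x = 39): y unchanged
  event 6 (t=38: INC z by 3): y unchanged
  event 7 (t=44: SET y = -20): y -15 -> -20
  event 8 (t=53: SET z = 50): y unchanged
  event 9 (t=57: INC y by 15): y -20 -> -5
  event 10 (t=59: SET x = -6): y unchanged
  event 11 (t=64: SET z = 24): y unchanged
Final: y = -5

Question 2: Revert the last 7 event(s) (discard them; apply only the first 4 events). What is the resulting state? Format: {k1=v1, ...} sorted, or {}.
Keep first 4 events (discard last 7):
  after event 1 (t=7: SET z = -9): {z=-9}
  after event 2 (t=15: SET z = 6): {z=6}
  after event 3 (t=24: SET x = -3): {x=-3, z=6}
  after event 4 (t=33: SET y = -15): {x=-3, y=-15, z=6}

Answer: {x=-3, y=-15, z=6}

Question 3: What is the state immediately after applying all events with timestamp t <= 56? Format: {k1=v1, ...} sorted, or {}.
Answer: {x=39, y=-20, z=50}

Derivation:
Apply events with t <= 56 (8 events):
  after event 1 (t=7: SET z = -9): {z=-9}
  after event 2 (t=15: SET z = 6): {z=6}
  after event 3 (t=24: SET x = -3): {x=-3, z=6}
  after event 4 (t=33: SET y = -15): {x=-3, y=-15, z=6}
  after event 5 (t=36: SET x = 39): {x=39, y=-15, z=6}
  after event 6 (t=38: INC z by 3): {x=39, y=-15, z=9}
  after event 7 (t=44: SET y = -20): {x=39, y=-20, z=9}
  after event 8 (t=53: SET z = 50): {x=39, y=-20, z=50}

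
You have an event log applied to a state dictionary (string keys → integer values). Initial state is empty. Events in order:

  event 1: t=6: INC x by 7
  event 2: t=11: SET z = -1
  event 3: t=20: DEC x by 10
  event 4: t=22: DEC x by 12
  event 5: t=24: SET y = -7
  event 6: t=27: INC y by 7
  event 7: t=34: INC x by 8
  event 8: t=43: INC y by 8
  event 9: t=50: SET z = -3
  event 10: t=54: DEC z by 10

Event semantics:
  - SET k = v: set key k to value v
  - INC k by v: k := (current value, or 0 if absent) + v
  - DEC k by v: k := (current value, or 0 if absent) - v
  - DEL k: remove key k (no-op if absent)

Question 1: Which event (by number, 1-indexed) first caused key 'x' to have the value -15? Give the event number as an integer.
Looking for first event where x becomes -15:
  event 1: x = 7
  event 2: x = 7
  event 3: x = -3
  event 4: x -3 -> -15  <-- first match

Answer: 4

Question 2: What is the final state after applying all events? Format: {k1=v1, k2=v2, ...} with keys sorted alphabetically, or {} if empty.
  after event 1 (t=6: INC x by 7): {x=7}
  after event 2 (t=11: SET z = -1): {x=7, z=-1}
  after event 3 (t=20: DEC x by 10): {x=-3, z=-1}
  after event 4 (t=22: DEC x by 12): {x=-15, z=-1}
  after event 5 (t=24: SET y = -7): {x=-15, y=-7, z=-1}
  after event 6 (t=27: INC y by 7): {x=-15, y=0, z=-1}
  after event 7 (t=34: INC x by 8): {x=-7, y=0, z=-1}
  after event 8 (t=43: INC y by 8): {x=-7, y=8, z=-1}
  after event 9 (t=50: SET z = -3): {x=-7, y=8, z=-3}
  after event 10 (t=54: DEC z by 10): {x=-7, y=8, z=-13}

Answer: {x=-7, y=8, z=-13}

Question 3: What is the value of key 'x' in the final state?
Track key 'x' through all 10 events:
  event 1 (t=6: INC x by 7): x (absent) -> 7
  event 2 (t=11: SET z = -1): x unchanged
  event 3 (t=20: DEC x by 10): x 7 -> -3
  event 4 (t=22: DEC x by 12): x -3 -> -15
  event 5 (t=24: SET y = -7): x unchanged
  event 6 (t=27: INC y by 7): x unchanged
  event 7 (t=34: INC x by 8): x -15 -> -7
  event 8 (t=43: INC y by 8): x unchanged
  event 9 (t=50: SET z = -3): x unchanged
  event 10 (t=54: DEC z by 10): x unchanged
Final: x = -7

Answer: -7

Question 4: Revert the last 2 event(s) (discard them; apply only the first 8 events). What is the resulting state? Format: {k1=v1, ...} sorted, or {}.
Keep first 8 events (discard last 2):
  after event 1 (t=6: INC x by 7): {x=7}
  after event 2 (t=11: SET z = -1): {x=7, z=-1}
  after event 3 (t=20: DEC x by 10): {x=-3, z=-1}
  after event 4 (t=22: DEC x by 12): {x=-15, z=-1}
  after event 5 (t=24: SET y = -7): {x=-15, y=-7, z=-1}
  after event 6 (t=27: INC y by 7): {x=-15, y=0, z=-1}
  after event 7 (t=34: INC x by 8): {x=-7, y=0, z=-1}
  after event 8 (t=43: INC y by 8): {x=-7, y=8, z=-1}

Answer: {x=-7, y=8, z=-1}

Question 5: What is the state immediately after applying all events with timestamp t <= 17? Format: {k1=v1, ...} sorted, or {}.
Apply events with t <= 17 (2 events):
  after event 1 (t=6: INC x by 7): {x=7}
  after event 2 (t=11: SET z = -1): {x=7, z=-1}

Answer: {x=7, z=-1}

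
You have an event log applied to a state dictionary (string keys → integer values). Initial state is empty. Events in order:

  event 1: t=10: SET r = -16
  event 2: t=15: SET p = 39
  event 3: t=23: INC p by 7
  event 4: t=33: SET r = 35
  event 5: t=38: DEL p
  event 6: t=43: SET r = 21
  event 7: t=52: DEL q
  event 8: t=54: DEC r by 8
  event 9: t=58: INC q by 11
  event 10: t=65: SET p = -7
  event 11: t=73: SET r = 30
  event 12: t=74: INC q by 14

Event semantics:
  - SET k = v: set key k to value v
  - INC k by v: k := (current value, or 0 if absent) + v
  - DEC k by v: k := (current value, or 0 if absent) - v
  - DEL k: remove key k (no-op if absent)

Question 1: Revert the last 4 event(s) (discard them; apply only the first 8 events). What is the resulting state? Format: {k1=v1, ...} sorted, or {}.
Keep first 8 events (discard last 4):
  after event 1 (t=10: SET r = -16): {r=-16}
  after event 2 (t=15: SET p = 39): {p=39, r=-16}
  after event 3 (t=23: INC p by 7): {p=46, r=-16}
  after event 4 (t=33: SET r = 35): {p=46, r=35}
  after event 5 (t=38: DEL p): {r=35}
  after event 6 (t=43: SET r = 21): {r=21}
  after event 7 (t=52: DEL q): {r=21}
  after event 8 (t=54: DEC r by 8): {r=13}

Answer: {r=13}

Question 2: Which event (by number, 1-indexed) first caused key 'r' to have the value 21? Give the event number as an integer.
Answer: 6

Derivation:
Looking for first event where r becomes 21:
  event 1: r = -16
  event 2: r = -16
  event 3: r = -16
  event 4: r = 35
  event 5: r = 35
  event 6: r 35 -> 21  <-- first match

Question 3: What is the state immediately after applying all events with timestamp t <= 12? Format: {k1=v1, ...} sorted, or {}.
Apply events with t <= 12 (1 events):
  after event 1 (t=10: SET r = -16): {r=-16}

Answer: {r=-16}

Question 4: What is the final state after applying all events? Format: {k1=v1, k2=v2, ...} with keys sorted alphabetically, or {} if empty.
Answer: {p=-7, q=25, r=30}

Derivation:
  after event 1 (t=10: SET r = -16): {r=-16}
  after event 2 (t=15: SET p = 39): {p=39, r=-16}
  after event 3 (t=23: INC p by 7): {p=46, r=-16}
  after event 4 (t=33: SET r = 35): {p=46, r=35}
  after event 5 (t=38: DEL p): {r=35}
  after event 6 (t=43: SET r = 21): {r=21}
  after event 7 (t=52: DEL q): {r=21}
  after event 8 (t=54: DEC r by 8): {r=13}
  after event 9 (t=58: INC q by 11): {q=11, r=13}
  after event 10 (t=65: SET p = -7): {p=-7, q=11, r=13}
  after event 11 (t=73: SET r = 30): {p=-7, q=11, r=30}
  after event 12 (t=74: INC q by 14): {p=-7, q=25, r=30}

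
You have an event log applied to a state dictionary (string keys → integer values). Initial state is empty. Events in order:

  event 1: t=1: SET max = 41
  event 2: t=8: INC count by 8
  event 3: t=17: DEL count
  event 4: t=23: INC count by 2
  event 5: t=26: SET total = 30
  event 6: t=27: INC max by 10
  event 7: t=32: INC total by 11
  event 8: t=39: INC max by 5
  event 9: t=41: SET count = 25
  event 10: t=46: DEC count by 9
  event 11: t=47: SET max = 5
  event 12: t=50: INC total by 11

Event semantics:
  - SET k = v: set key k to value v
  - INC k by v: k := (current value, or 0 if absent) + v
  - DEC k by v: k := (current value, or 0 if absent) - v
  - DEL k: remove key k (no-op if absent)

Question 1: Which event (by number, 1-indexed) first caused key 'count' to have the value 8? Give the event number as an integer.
Answer: 2

Derivation:
Looking for first event where count becomes 8:
  event 2: count (absent) -> 8  <-- first match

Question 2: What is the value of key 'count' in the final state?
Track key 'count' through all 12 events:
  event 1 (t=1: SET max = 41): count unchanged
  event 2 (t=8: INC count by 8): count (absent) -> 8
  event 3 (t=17: DEL count): count 8 -> (absent)
  event 4 (t=23: INC count by 2): count (absent) -> 2
  event 5 (t=26: SET total = 30): count unchanged
  event 6 (t=27: INC max by 10): count unchanged
  event 7 (t=32: INC total by 11): count unchanged
  event 8 (t=39: INC max by 5): count unchanged
  event 9 (t=41: SET count = 25): count 2 -> 25
  event 10 (t=46: DEC count by 9): count 25 -> 16
  event 11 (t=47: SET max = 5): count unchanged
  event 12 (t=50: INC total by 11): count unchanged
Final: count = 16

Answer: 16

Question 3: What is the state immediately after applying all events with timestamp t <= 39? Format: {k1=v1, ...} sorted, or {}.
Answer: {count=2, max=56, total=41}

Derivation:
Apply events with t <= 39 (8 events):
  after event 1 (t=1: SET max = 41): {max=41}
  after event 2 (t=8: INC count by 8): {count=8, max=41}
  after event 3 (t=17: DEL count): {max=41}
  after event 4 (t=23: INC count by 2): {count=2, max=41}
  after event 5 (t=26: SET total = 30): {count=2, max=41, total=30}
  after event 6 (t=27: INC max by 10): {count=2, max=51, total=30}
  after event 7 (t=32: INC total by 11): {count=2, max=51, total=41}
  after event 8 (t=39: INC max by 5): {count=2, max=56, total=41}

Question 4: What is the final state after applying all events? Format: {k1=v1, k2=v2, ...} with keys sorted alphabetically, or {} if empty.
  after event 1 (t=1: SET max = 41): {max=41}
  after event 2 (t=8: INC count by 8): {count=8, max=41}
  after event 3 (t=17: DEL count): {max=41}
  after event 4 (t=23: INC count by 2): {count=2, max=41}
  after event 5 (t=26: SET total = 30): {count=2, max=41, total=30}
  after event 6 (t=27: INC max by 10): {count=2, max=51, total=30}
  after event 7 (t=32: INC total by 11): {count=2, max=51, total=41}
  after event 8 (t=39: INC max by 5): {count=2, max=56, total=41}
  after event 9 (t=41: SET count = 25): {count=25, max=56, total=41}
  after event 10 (t=46: DEC count by 9): {count=16, max=56, total=41}
  after event 11 (t=47: SET max = 5): {count=16, max=5, total=41}
  after event 12 (t=50: INC total by 11): {count=16, max=5, total=52}

Answer: {count=16, max=5, total=52}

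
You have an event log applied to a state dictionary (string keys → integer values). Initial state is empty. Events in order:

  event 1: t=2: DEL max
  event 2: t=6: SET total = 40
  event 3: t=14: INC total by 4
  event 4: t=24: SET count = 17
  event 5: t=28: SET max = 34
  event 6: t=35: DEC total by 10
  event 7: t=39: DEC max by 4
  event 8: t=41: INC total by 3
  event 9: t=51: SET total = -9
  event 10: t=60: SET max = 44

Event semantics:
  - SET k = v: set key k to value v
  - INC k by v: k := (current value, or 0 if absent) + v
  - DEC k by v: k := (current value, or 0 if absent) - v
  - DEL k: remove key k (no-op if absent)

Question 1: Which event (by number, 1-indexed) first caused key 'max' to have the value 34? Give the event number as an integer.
Answer: 5

Derivation:
Looking for first event where max becomes 34:
  event 5: max (absent) -> 34  <-- first match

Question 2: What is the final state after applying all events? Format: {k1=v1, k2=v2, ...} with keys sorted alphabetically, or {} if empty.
  after event 1 (t=2: DEL max): {}
  after event 2 (t=6: SET total = 40): {total=40}
  after event 3 (t=14: INC total by 4): {total=44}
  after event 4 (t=24: SET count = 17): {count=17, total=44}
  after event 5 (t=28: SET max = 34): {count=17, max=34, total=44}
  after event 6 (t=35: DEC total by 10): {count=17, max=34, total=34}
  after event 7 (t=39: DEC max by 4): {count=17, max=30, total=34}
  after event 8 (t=41: INC total by 3): {count=17, max=30, total=37}
  after event 9 (t=51: SET total = -9): {count=17, max=30, total=-9}
  after event 10 (t=60: SET max = 44): {count=17, max=44, total=-9}

Answer: {count=17, max=44, total=-9}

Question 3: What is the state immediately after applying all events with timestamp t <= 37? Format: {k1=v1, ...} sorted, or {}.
Answer: {count=17, max=34, total=34}

Derivation:
Apply events with t <= 37 (6 events):
  after event 1 (t=2: DEL max): {}
  after event 2 (t=6: SET total = 40): {total=40}
  after event 3 (t=14: INC total by 4): {total=44}
  after event 4 (t=24: SET count = 17): {count=17, total=44}
  after event 5 (t=28: SET max = 34): {count=17, max=34, total=44}
  after event 6 (t=35: DEC total by 10): {count=17, max=34, total=34}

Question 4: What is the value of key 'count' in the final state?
Track key 'count' through all 10 events:
  event 1 (t=2: DEL max): count unchanged
  event 2 (t=6: SET total = 40): count unchanged
  event 3 (t=14: INC total by 4): count unchanged
  event 4 (t=24: SET count = 17): count (absent) -> 17
  event 5 (t=28: SET max = 34): count unchanged
  event 6 (t=35: DEC total by 10): count unchanged
  event 7 (t=39: DEC max by 4): count unchanged
  event 8 (t=41: INC total by 3): count unchanged
  event 9 (t=51: SET total = -9): count unchanged
  event 10 (t=60: SET max = 44): count unchanged
Final: count = 17

Answer: 17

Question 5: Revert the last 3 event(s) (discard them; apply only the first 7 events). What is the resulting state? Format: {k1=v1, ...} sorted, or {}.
Keep first 7 events (discard last 3):
  after event 1 (t=2: DEL max): {}
  after event 2 (t=6: SET total = 40): {total=40}
  after event 3 (t=14: INC total by 4): {total=44}
  after event 4 (t=24: SET count = 17): {count=17, total=44}
  after event 5 (t=28: SET max = 34): {count=17, max=34, total=44}
  after event 6 (t=35: DEC total by 10): {count=17, max=34, total=34}
  after event 7 (t=39: DEC max by 4): {count=17, max=30, total=34}

Answer: {count=17, max=30, total=34}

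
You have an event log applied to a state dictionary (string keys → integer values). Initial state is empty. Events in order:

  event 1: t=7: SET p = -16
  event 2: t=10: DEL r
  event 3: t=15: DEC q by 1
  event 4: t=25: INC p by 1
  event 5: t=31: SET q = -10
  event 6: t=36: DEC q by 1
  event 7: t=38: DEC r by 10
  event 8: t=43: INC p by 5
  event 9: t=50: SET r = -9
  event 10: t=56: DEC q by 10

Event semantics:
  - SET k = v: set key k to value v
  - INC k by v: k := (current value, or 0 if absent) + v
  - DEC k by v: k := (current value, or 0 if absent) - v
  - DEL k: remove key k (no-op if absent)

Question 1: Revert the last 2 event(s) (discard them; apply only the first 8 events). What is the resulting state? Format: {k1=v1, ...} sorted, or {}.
Keep first 8 events (discard last 2):
  after event 1 (t=7: SET p = -16): {p=-16}
  after event 2 (t=10: DEL r): {p=-16}
  after event 3 (t=15: DEC q by 1): {p=-16, q=-1}
  after event 4 (t=25: INC p by 1): {p=-15, q=-1}
  after event 5 (t=31: SET q = -10): {p=-15, q=-10}
  after event 6 (t=36: DEC q by 1): {p=-15, q=-11}
  after event 7 (t=38: DEC r by 10): {p=-15, q=-11, r=-10}
  after event 8 (t=43: INC p by 5): {p=-10, q=-11, r=-10}

Answer: {p=-10, q=-11, r=-10}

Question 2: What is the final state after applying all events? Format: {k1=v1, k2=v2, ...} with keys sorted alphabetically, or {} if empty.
Answer: {p=-10, q=-21, r=-9}

Derivation:
  after event 1 (t=7: SET p = -16): {p=-16}
  after event 2 (t=10: DEL r): {p=-16}
  after event 3 (t=15: DEC q by 1): {p=-16, q=-1}
  after event 4 (t=25: INC p by 1): {p=-15, q=-1}
  after event 5 (t=31: SET q = -10): {p=-15, q=-10}
  after event 6 (t=36: DEC q by 1): {p=-15, q=-11}
  after event 7 (t=38: DEC r by 10): {p=-15, q=-11, r=-10}
  after event 8 (t=43: INC p by 5): {p=-10, q=-11, r=-10}
  after event 9 (t=50: SET r = -9): {p=-10, q=-11, r=-9}
  after event 10 (t=56: DEC q by 10): {p=-10, q=-21, r=-9}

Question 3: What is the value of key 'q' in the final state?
Track key 'q' through all 10 events:
  event 1 (t=7: SET p = -16): q unchanged
  event 2 (t=10: DEL r): q unchanged
  event 3 (t=15: DEC q by 1): q (absent) -> -1
  event 4 (t=25: INC p by 1): q unchanged
  event 5 (t=31: SET q = -10): q -1 -> -10
  event 6 (t=36: DEC q by 1): q -10 -> -11
  event 7 (t=38: DEC r by 10): q unchanged
  event 8 (t=43: INC p by 5): q unchanged
  event 9 (t=50: SET r = -9): q unchanged
  event 10 (t=56: DEC q by 10): q -11 -> -21
Final: q = -21

Answer: -21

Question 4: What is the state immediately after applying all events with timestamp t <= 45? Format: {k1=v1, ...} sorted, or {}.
Answer: {p=-10, q=-11, r=-10}

Derivation:
Apply events with t <= 45 (8 events):
  after event 1 (t=7: SET p = -16): {p=-16}
  after event 2 (t=10: DEL r): {p=-16}
  after event 3 (t=15: DEC q by 1): {p=-16, q=-1}
  after event 4 (t=25: INC p by 1): {p=-15, q=-1}
  after event 5 (t=31: SET q = -10): {p=-15, q=-10}
  after event 6 (t=36: DEC q by 1): {p=-15, q=-11}
  after event 7 (t=38: DEC r by 10): {p=-15, q=-11, r=-10}
  after event 8 (t=43: INC p by 5): {p=-10, q=-11, r=-10}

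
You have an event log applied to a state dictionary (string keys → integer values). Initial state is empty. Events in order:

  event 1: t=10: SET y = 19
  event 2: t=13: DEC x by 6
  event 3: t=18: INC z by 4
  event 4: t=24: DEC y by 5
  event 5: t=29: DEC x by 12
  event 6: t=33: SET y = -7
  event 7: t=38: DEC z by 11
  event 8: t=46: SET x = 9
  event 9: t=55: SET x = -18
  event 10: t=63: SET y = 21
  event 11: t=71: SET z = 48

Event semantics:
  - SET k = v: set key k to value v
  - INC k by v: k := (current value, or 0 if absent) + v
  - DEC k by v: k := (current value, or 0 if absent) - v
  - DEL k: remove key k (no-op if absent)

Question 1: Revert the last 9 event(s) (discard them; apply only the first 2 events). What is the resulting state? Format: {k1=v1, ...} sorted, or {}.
Keep first 2 events (discard last 9):
  after event 1 (t=10: SET y = 19): {y=19}
  after event 2 (t=13: DEC x by 6): {x=-6, y=19}

Answer: {x=-6, y=19}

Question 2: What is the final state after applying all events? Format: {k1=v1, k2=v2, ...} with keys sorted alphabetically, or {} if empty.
Answer: {x=-18, y=21, z=48}

Derivation:
  after event 1 (t=10: SET y = 19): {y=19}
  after event 2 (t=13: DEC x by 6): {x=-6, y=19}
  after event 3 (t=18: INC z by 4): {x=-6, y=19, z=4}
  after event 4 (t=24: DEC y by 5): {x=-6, y=14, z=4}
  after event 5 (t=29: DEC x by 12): {x=-18, y=14, z=4}
  after event 6 (t=33: SET y = -7): {x=-18, y=-7, z=4}
  after event 7 (t=38: DEC z by 11): {x=-18, y=-7, z=-7}
  after event 8 (t=46: SET x = 9): {x=9, y=-7, z=-7}
  after event 9 (t=55: SET x = -18): {x=-18, y=-7, z=-7}
  after event 10 (t=63: SET y = 21): {x=-18, y=21, z=-7}
  after event 11 (t=71: SET z = 48): {x=-18, y=21, z=48}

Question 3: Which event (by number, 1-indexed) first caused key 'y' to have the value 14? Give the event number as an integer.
Answer: 4

Derivation:
Looking for first event where y becomes 14:
  event 1: y = 19
  event 2: y = 19
  event 3: y = 19
  event 4: y 19 -> 14  <-- first match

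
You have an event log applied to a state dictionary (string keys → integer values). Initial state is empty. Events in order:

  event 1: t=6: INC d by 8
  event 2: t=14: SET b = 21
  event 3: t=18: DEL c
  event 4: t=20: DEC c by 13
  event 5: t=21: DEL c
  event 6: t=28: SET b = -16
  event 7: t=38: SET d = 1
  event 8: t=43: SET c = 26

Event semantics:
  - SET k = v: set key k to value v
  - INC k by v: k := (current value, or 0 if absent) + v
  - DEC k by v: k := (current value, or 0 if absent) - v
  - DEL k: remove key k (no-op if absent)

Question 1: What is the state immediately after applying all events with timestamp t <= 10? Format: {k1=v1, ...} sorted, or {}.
Apply events with t <= 10 (1 events):
  after event 1 (t=6: INC d by 8): {d=8}

Answer: {d=8}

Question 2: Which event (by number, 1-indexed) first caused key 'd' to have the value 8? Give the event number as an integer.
Looking for first event where d becomes 8:
  event 1: d (absent) -> 8  <-- first match

Answer: 1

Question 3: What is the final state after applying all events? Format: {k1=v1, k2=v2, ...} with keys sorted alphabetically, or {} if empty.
Answer: {b=-16, c=26, d=1}

Derivation:
  after event 1 (t=6: INC d by 8): {d=8}
  after event 2 (t=14: SET b = 21): {b=21, d=8}
  after event 3 (t=18: DEL c): {b=21, d=8}
  after event 4 (t=20: DEC c by 13): {b=21, c=-13, d=8}
  after event 5 (t=21: DEL c): {b=21, d=8}
  after event 6 (t=28: SET b = -16): {b=-16, d=8}
  after event 7 (t=38: SET d = 1): {b=-16, d=1}
  after event 8 (t=43: SET c = 26): {b=-16, c=26, d=1}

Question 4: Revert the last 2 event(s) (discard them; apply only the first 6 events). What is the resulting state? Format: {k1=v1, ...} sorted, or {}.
Answer: {b=-16, d=8}

Derivation:
Keep first 6 events (discard last 2):
  after event 1 (t=6: INC d by 8): {d=8}
  after event 2 (t=14: SET b = 21): {b=21, d=8}
  after event 3 (t=18: DEL c): {b=21, d=8}
  after event 4 (t=20: DEC c by 13): {b=21, c=-13, d=8}
  after event 5 (t=21: DEL c): {b=21, d=8}
  after event 6 (t=28: SET b = -16): {b=-16, d=8}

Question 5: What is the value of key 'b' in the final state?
Answer: -16

Derivation:
Track key 'b' through all 8 events:
  event 1 (t=6: INC d by 8): b unchanged
  event 2 (t=14: SET b = 21): b (absent) -> 21
  event 3 (t=18: DEL c): b unchanged
  event 4 (t=20: DEC c by 13): b unchanged
  event 5 (t=21: DEL c): b unchanged
  event 6 (t=28: SET b = -16): b 21 -> -16
  event 7 (t=38: SET d = 1): b unchanged
  event 8 (t=43: SET c = 26): b unchanged
Final: b = -16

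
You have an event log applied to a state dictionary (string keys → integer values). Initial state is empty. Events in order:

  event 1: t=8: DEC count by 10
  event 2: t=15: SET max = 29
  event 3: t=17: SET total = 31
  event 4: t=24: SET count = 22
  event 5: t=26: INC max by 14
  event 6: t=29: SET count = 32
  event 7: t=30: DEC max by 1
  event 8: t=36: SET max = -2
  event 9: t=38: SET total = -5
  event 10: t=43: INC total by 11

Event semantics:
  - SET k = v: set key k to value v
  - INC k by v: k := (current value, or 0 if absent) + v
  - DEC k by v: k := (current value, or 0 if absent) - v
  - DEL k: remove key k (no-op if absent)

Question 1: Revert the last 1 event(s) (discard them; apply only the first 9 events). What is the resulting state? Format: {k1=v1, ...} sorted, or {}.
Answer: {count=32, max=-2, total=-5}

Derivation:
Keep first 9 events (discard last 1):
  after event 1 (t=8: DEC count by 10): {count=-10}
  after event 2 (t=15: SET max = 29): {count=-10, max=29}
  after event 3 (t=17: SET total = 31): {count=-10, max=29, total=31}
  after event 4 (t=24: SET count = 22): {count=22, max=29, total=31}
  after event 5 (t=26: INC max by 14): {count=22, max=43, total=31}
  after event 6 (t=29: SET count = 32): {count=32, max=43, total=31}
  after event 7 (t=30: DEC max by 1): {count=32, max=42, total=31}
  after event 8 (t=36: SET max = -2): {count=32, max=-2, total=31}
  after event 9 (t=38: SET total = -5): {count=32, max=-2, total=-5}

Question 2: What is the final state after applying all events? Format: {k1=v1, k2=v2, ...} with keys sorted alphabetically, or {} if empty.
Answer: {count=32, max=-2, total=6}

Derivation:
  after event 1 (t=8: DEC count by 10): {count=-10}
  after event 2 (t=15: SET max = 29): {count=-10, max=29}
  after event 3 (t=17: SET total = 31): {count=-10, max=29, total=31}
  after event 4 (t=24: SET count = 22): {count=22, max=29, total=31}
  after event 5 (t=26: INC max by 14): {count=22, max=43, total=31}
  after event 6 (t=29: SET count = 32): {count=32, max=43, total=31}
  after event 7 (t=30: DEC max by 1): {count=32, max=42, total=31}
  after event 8 (t=36: SET max = -2): {count=32, max=-2, total=31}
  after event 9 (t=38: SET total = -5): {count=32, max=-2, total=-5}
  after event 10 (t=43: INC total by 11): {count=32, max=-2, total=6}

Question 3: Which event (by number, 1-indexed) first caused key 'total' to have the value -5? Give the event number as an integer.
Looking for first event where total becomes -5:
  event 3: total = 31
  event 4: total = 31
  event 5: total = 31
  event 6: total = 31
  event 7: total = 31
  event 8: total = 31
  event 9: total 31 -> -5  <-- first match

Answer: 9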